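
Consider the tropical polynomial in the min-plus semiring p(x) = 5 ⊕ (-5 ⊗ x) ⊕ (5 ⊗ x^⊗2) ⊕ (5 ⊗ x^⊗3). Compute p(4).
p(4) = -1

A tropical monomial a ⊗ x^⊗i evaluates to a + i · x. Evaluating each term at x = 4:
  Term 0 contributes 5 + 0 · 4 = 5
  Term 1 contributes -5 + 1 · 4 = -1
  Term 2 contributes 5 + 2 · 4 = 13
  Term 3 contributes 5 + 3 · 4 = 17
p(4) = ⊕ of these = min[5, -1, 13, 17] = -1.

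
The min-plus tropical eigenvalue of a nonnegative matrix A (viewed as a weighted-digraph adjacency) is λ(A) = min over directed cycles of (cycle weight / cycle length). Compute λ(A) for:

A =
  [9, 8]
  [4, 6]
λ(A) = 6

Enumerate directed cycles and compute their means (weight / length). Sample:
  cycle 0 → 0: weight = 9, length = 1, mean = 9/1 ≈ 9.000
  cycle 1 → 1: weight = 6, length = 1, mean = 6/1 ≈ 6.000
  cycle 0 → 1 → 0: weight = 12, length = 2, mean = 12/2 ≈ 6.000
  cycle 1 → 0 → 1: weight = 12, length = 2, mean = 12/2 ≈ 6.000
Minimum mean = 6.000, attained e.g. along the cycle 1 → 1 with weight 6 and length 1. So λ(A) = 6/1 = 6.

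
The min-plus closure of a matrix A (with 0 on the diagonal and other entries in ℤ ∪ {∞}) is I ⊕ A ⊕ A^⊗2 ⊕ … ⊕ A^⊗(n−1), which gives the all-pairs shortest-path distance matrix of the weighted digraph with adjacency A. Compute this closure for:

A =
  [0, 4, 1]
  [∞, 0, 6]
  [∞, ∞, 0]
Closure =
  [0, 4, 1]
  [∞, 0, 6]
  [∞, ∞, 0]

This is the Floyd-Warshall all-pairs shortest-path computation. For each intermediate vertex k = 0, 1, …, 2, update dist[i][j] ← min(dist[i][j], dist[i][k] + dist[k][j]). The final matrix gives, for each (i, j), the minimum total weight of any directed path from i to j (possibly empty when i = j).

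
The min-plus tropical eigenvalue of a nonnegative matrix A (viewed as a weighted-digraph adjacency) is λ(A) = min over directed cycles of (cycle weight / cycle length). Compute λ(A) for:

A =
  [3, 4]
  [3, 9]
λ(A) = 3

Enumerate directed cycles and compute their means (weight / length). Sample:
  cycle 0 → 0: weight = 3, length = 1, mean = 3/1 ≈ 3.000
  cycle 1 → 1: weight = 9, length = 1, mean = 9/1 ≈ 9.000
  cycle 0 → 1 → 0: weight = 7, length = 2, mean = 7/2 ≈ 3.500
  cycle 1 → 0 → 1: weight = 7, length = 2, mean = 7/2 ≈ 3.500
Minimum mean = 3.000, attained e.g. along the cycle 0 → 0 with weight 3 and length 1. So λ(A) = 3/1 = 3.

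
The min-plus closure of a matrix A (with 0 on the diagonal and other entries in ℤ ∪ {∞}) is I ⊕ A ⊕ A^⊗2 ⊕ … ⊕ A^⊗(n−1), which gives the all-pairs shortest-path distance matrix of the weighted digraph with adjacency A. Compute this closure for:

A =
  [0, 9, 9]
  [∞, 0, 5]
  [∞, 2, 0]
Closure =
  [0, 9, 9]
  [∞, 0, 5]
  [∞, 2, 0]

This is the Floyd-Warshall all-pairs shortest-path computation. For each intermediate vertex k = 0, 1, …, 2, update dist[i][j] ← min(dist[i][j], dist[i][k] + dist[k][j]). The final matrix gives, for each (i, j), the minimum total weight of any directed path from i to j (possibly empty when i = j).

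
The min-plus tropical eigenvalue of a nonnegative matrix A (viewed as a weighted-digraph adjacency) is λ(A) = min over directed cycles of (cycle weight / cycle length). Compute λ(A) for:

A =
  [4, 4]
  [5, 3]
λ(A) = 3

Enumerate directed cycles and compute their means (weight / length). Sample:
  cycle 0 → 0: weight = 4, length = 1, mean = 4/1 ≈ 4.000
  cycle 1 → 1: weight = 3, length = 1, mean = 3/1 ≈ 3.000
  cycle 0 → 1 → 0: weight = 9, length = 2, mean = 9/2 ≈ 4.500
  cycle 1 → 0 → 1: weight = 9, length = 2, mean = 9/2 ≈ 4.500
Minimum mean = 3.000, attained e.g. along the cycle 1 → 1 with weight 3 and length 1. So λ(A) = 3/1 = 3.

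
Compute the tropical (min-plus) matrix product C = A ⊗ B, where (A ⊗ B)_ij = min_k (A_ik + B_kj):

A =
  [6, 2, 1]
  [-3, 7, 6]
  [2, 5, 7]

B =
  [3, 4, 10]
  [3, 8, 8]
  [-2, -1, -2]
A ⊗ B =
  [-1, 0, -1]
  [0, 1, 4]
  [5, 6, 5]

Apply the min-plus product entry-by-entry:
  C[0][0] = min over k of (A[0][0] + B[0][0] = 6 + 3 = 9, A[0][1] + B[1][0] = 2 + 3 = 5, A[0][2] + B[2][0] = 1 + -2 = -1) = -1 (attained at k = 2)
  C[0][1] = min over k of (A[0][0] + B[0][1] = 6 + 4 = 10, A[0][1] + B[1][1] = 2 + 8 = 10, A[0][2] + B[2][1] = 1 + -1 = 0) = 0 (attained at k = 2)
  C[0][2] = min over k of (A[0][0] + B[0][2] = 6 + 10 = 16, A[0][1] + B[1][2] = 2 + 8 = 10, A[0][2] + B[2][2] = 1 + -2 = -1) = -1 (attained at k = 2)
  C[1][0] = min over k of (A[1][0] + B[0][0] = -3 + 3 = 0, A[1][1] + B[1][0] = 7 + 3 = 10, A[1][2] + B[2][0] = 6 + -2 = 4) = 0 (attained at k = 0)
  C[1][1] = min over k of (A[1][0] + B[0][1] = -3 + 4 = 1, A[1][1] + B[1][1] = 7 + 8 = 15, A[1][2] + B[2][1] = 6 + -1 = 5) = 1 (attained at k = 0)
  C[1][2] = min over k of (A[1][0] + B[0][2] = -3 + 10 = 7, A[1][1] + B[1][2] = 7 + 8 = 15, A[1][2] + B[2][2] = 6 + -2 = 4) = 4 (attained at k = 2)
  C[2][0] = min over k of (A[2][0] + B[0][0] = 2 + 3 = 5, A[2][1] + B[1][0] = 5 + 3 = 8, A[2][2] + B[2][0] = 7 + -2 = 5) = 5 (attained at k = 0)
  C[2][1] = min over k of (A[2][0] + B[0][1] = 2 + 4 = 6, A[2][1] + B[1][1] = 5 + 8 = 13, A[2][2] + B[2][1] = 7 + -1 = 6) = 6 (attained at k = 0)
  C[2][2] = min over k of (A[2][0] + B[0][2] = 2 + 10 = 12, A[2][1] + B[1][2] = 5 + 8 = 13, A[2][2] + B[2][2] = 7 + -2 = 5) = 5 (attained at k = 2)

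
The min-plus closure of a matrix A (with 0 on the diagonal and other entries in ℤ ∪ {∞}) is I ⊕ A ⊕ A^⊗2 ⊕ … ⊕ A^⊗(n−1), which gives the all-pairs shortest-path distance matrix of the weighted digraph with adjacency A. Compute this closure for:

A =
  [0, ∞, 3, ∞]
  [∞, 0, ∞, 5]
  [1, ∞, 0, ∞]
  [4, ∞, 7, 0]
Closure =
  [0, ∞, 3, ∞]
  [9, 0, 12, 5]
  [1, ∞, 0, ∞]
  [4, ∞, 7, 0]

This is the Floyd-Warshall all-pairs shortest-path computation. For each intermediate vertex k = 0, 1, …, 3, update dist[i][j] ← min(dist[i][j], dist[i][k] + dist[k][j]). The final matrix gives, for each (i, j), the minimum total weight of any directed path from i to j (possibly empty when i = j).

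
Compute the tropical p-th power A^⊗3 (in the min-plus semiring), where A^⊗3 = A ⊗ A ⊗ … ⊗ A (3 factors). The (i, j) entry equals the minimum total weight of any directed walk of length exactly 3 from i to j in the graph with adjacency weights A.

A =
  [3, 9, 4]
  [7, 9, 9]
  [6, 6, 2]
A^⊗3 =
  [9, 12, 8]
  [13, 17, 13]
  [10, 10, 6]

Each entry (A^⊗3)_ij equals the minimum over all length-3 walks i = v_0 → v_1 → … → v_3 = j of Σ_t A[v_t][v_{t+1}]. For example, for (i, j) = (0, 2) we minimise over 9 possible intermediate vertex sequences; the minimum is 8, attained along the walk 0 → 2 → 2 → 2.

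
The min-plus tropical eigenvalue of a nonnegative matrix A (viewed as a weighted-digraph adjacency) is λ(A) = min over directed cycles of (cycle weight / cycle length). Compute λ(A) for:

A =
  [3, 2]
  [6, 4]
λ(A) = 3

Enumerate directed cycles and compute their means (weight / length). Sample:
  cycle 0 → 0: weight = 3, length = 1, mean = 3/1 ≈ 3.000
  cycle 1 → 1: weight = 4, length = 1, mean = 4/1 ≈ 4.000
  cycle 0 → 1 → 0: weight = 8, length = 2, mean = 8/2 ≈ 4.000
  cycle 1 → 0 → 1: weight = 8, length = 2, mean = 8/2 ≈ 4.000
Minimum mean = 3.000, attained e.g. along the cycle 0 → 0 with weight 3 and length 1. So λ(A) = 3/1 = 3.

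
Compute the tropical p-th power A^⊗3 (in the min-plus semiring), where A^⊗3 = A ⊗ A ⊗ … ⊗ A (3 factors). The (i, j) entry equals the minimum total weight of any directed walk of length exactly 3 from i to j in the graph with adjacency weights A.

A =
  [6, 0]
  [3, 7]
A^⊗3 =
  [9, 3]
  [6, 9]

Each entry (A^⊗3)_ij equals the minimum over all length-3 walks i = v_0 → v_1 → … → v_3 = j of Σ_t A[v_t][v_{t+1}]. For example, for (i, j) = (0, 1) we minimise over 4 possible intermediate vertex sequences; the minimum is 3, attained along the walk 0 → 1 → 0 → 1.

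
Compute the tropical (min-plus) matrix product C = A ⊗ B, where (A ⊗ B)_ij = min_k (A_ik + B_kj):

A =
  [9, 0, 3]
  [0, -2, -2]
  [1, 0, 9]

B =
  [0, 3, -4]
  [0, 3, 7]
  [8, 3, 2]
A ⊗ B =
  [0, 3, 5]
  [-2, 1, -4]
  [0, 3, -3]

Apply the min-plus product entry-by-entry:
  C[0][0] = min over k of (A[0][0] + B[0][0] = 9 + 0 = 9, A[0][1] + B[1][0] = 0 + 0 = 0, A[0][2] + B[2][0] = 3 + 8 = 11) = 0 (attained at k = 1)
  C[0][1] = min over k of (A[0][0] + B[0][1] = 9 + 3 = 12, A[0][1] + B[1][1] = 0 + 3 = 3, A[0][2] + B[2][1] = 3 + 3 = 6) = 3 (attained at k = 1)
  C[0][2] = min over k of (A[0][0] + B[0][2] = 9 + -4 = 5, A[0][1] + B[1][2] = 0 + 7 = 7, A[0][2] + B[2][2] = 3 + 2 = 5) = 5 (attained at k = 0)
  C[1][0] = min over k of (A[1][0] + B[0][0] = 0 + 0 = 0, A[1][1] + B[1][0] = -2 + 0 = -2, A[1][2] + B[2][0] = -2 + 8 = 6) = -2 (attained at k = 1)
  C[1][1] = min over k of (A[1][0] + B[0][1] = 0 + 3 = 3, A[1][1] + B[1][1] = -2 + 3 = 1, A[1][2] + B[2][1] = -2 + 3 = 1) = 1 (attained at k = 1)
  C[1][2] = min over k of (A[1][0] + B[0][2] = 0 + -4 = -4, A[1][1] + B[1][2] = -2 + 7 = 5, A[1][2] + B[2][2] = -2 + 2 = 0) = -4 (attained at k = 0)
  C[2][0] = min over k of (A[2][0] + B[0][0] = 1 + 0 = 1, A[2][1] + B[1][0] = 0 + 0 = 0, A[2][2] + B[2][0] = 9 + 8 = 17) = 0 (attained at k = 1)
  C[2][1] = min over k of (A[2][0] + B[0][1] = 1 + 3 = 4, A[2][1] + B[1][1] = 0 + 3 = 3, A[2][2] + B[2][1] = 9 + 3 = 12) = 3 (attained at k = 1)
  C[2][2] = min over k of (A[2][0] + B[0][2] = 1 + -4 = -3, A[2][1] + B[1][2] = 0 + 7 = 7, A[2][2] + B[2][2] = 9 + 2 = 11) = -3 (attained at k = 0)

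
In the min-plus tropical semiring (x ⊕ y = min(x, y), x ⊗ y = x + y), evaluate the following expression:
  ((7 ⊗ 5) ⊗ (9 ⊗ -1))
((7 ⊗ 5) ⊗ (9 ⊗ -1)) = 20

Expand innermost to outermost. Recall ⊕ takes the minimum of its arguments and ⊗ takes their sum. Working out the expression ((7 ⊗ 5) ⊗ (9 ⊗ -1)) gives 20.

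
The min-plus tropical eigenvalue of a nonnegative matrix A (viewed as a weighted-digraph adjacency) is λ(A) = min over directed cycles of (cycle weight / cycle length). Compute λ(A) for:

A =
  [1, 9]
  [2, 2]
λ(A) = 1

Enumerate directed cycles and compute their means (weight / length). Sample:
  cycle 0 → 0: weight = 1, length = 1, mean = 1/1 ≈ 1.000
  cycle 1 → 1: weight = 2, length = 1, mean = 2/1 ≈ 2.000
  cycle 0 → 1 → 0: weight = 11, length = 2, mean = 11/2 ≈ 5.500
  cycle 1 → 0 → 1: weight = 11, length = 2, mean = 11/2 ≈ 5.500
Minimum mean = 1.000, attained e.g. along the cycle 0 → 0 with weight 1 and length 1. So λ(A) = 1/1 = 1.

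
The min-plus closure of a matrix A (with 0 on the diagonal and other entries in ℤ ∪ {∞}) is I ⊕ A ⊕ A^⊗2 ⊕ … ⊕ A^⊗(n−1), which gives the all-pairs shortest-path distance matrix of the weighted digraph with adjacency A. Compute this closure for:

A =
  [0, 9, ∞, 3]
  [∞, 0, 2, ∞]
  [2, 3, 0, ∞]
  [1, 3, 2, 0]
Closure =
  [0, 6, 5, 3]
  [4, 0, 2, 7]
  [2, 3, 0, 5]
  [1, 3, 2, 0]

This is the Floyd-Warshall all-pairs shortest-path computation. For each intermediate vertex k = 0, 1, …, 3, update dist[i][j] ← min(dist[i][j], dist[i][k] + dist[k][j]). The final matrix gives, for each (i, j), the minimum total weight of any directed path from i to j (possibly empty when i = j).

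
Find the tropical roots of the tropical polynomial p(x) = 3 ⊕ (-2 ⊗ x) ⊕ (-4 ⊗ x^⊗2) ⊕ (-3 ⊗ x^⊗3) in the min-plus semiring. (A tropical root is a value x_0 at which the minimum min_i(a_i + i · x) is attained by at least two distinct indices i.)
Roots: {-1, 2, 5}

Each tropical root is a break point of the lower envelope of the lines y = a_i + i · x (there are 4 lines, with slopes 0, 1, ..., 3). Only the lines that attain the minimum somewhere contribute to roots; other lines are dominated. Here the surviving (envelope) indices are i = 3, i = 2, i = 1, i = 0.
Intersections between consecutive envelope lines give the roots: for adjacent envelope indices i < j the intersection is x = (a_i − a_j) / (j − i). Reading off the sorted break points: {-1, 2, 5}.
Verification: at each break x_0, at least two indices attain the minimum of min_i(a_i + i · x_0).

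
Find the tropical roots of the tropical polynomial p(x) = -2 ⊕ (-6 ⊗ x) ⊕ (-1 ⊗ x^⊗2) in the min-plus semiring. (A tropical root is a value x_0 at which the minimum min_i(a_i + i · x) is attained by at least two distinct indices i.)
Roots: {-5, 4}

Each tropical root is a break point of the lower envelope of the lines y = a_i + i · x (there are 3 lines, with slopes 0, 1, ..., 2). Only the lines that attain the minimum somewhere contribute to roots; other lines are dominated. Here the surviving (envelope) indices are i = 2, i = 1, i = 0.
Intersections between consecutive envelope lines give the roots: for adjacent envelope indices i < j the intersection is x = (a_i − a_j) / (j − i). Reading off the sorted break points: {-5, 4}.
Verification: at each break x_0, at least two indices attain the minimum of min_i(a_i + i · x_0).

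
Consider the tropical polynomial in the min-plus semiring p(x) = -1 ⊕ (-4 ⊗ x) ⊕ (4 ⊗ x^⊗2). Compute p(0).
p(0) = -4

A tropical monomial a ⊗ x^⊗i evaluates to a + i · x. Evaluating each term at x = 0:
  Term 0 contributes -1 + 0 · 0 = -1
  Term 1 contributes -4 + 1 · 0 = -4
  Term 2 contributes 4 + 2 · 0 = 4
p(0) = ⊕ of these = min[-1, -4, 4] = -4.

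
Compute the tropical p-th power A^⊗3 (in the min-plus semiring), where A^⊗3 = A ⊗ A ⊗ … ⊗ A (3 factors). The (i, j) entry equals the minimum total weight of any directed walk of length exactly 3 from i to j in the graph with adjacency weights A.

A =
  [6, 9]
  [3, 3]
A^⊗3 =
  [15, 15]
  [9, 9]

Each entry (A^⊗3)_ij equals the minimum over all length-3 walks i = v_0 → v_1 → … → v_3 = j of Σ_t A[v_t][v_{t+1}]. For example, for (i, j) = (0, 1) we minimise over 4 possible intermediate vertex sequences; the minimum is 15, attained along the walk 0 → 1 → 1 → 1.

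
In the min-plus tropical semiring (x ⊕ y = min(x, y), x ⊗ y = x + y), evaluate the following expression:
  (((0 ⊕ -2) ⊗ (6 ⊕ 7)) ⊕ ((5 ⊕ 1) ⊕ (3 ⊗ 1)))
(((0 ⊕ -2) ⊗ (6 ⊕ 7)) ⊕ ((5 ⊕ 1) ⊕ (3 ⊗ 1))) = 1

Expand innermost to outermost. Recall ⊕ takes the minimum of its arguments and ⊗ takes their sum. Working out the expression (((0 ⊕ -2) ⊗ (6 ⊕ 7)) ⊕ ((5 ⊕ 1) ⊕ (3 ⊗ 1))) gives 1.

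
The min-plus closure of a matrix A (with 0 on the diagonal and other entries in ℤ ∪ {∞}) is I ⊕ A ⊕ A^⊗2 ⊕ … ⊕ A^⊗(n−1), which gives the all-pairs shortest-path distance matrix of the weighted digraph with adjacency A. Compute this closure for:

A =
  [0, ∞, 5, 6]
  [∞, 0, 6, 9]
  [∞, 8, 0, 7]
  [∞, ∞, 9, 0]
Closure =
  [0, 13, 5, 6]
  [∞, 0, 6, 9]
  [∞, 8, 0, 7]
  [∞, 17, 9, 0]

This is the Floyd-Warshall all-pairs shortest-path computation. For each intermediate vertex k = 0, 1, …, 3, update dist[i][j] ← min(dist[i][j], dist[i][k] + dist[k][j]). The final matrix gives, for each (i, j), the minimum total weight of any directed path from i to j (possibly empty when i = j).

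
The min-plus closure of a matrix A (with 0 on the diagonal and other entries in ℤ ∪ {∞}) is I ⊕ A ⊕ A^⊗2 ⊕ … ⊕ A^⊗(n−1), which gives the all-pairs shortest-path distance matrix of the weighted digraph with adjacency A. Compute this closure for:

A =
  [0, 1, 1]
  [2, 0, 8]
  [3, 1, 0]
Closure =
  [0, 1, 1]
  [2, 0, 3]
  [3, 1, 0]

This is the Floyd-Warshall all-pairs shortest-path computation. For each intermediate vertex k = 0, 1, …, 2, update dist[i][j] ← min(dist[i][j], dist[i][k] + dist[k][j]). The final matrix gives, for each (i, j), the minimum total weight of any directed path from i to j (possibly empty when i = j).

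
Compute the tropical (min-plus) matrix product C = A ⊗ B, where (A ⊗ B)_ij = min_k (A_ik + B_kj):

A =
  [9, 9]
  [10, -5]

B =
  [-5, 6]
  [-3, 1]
A ⊗ B =
  [4, 10]
  [-8, -4]

Apply the min-plus product entry-by-entry:
  C[0][0] = min over k of (A[0][0] + B[0][0] = 9 + -5 = 4, A[0][1] + B[1][0] = 9 + -3 = 6) = 4 (attained at k = 0)
  C[0][1] = min over k of (A[0][0] + B[0][1] = 9 + 6 = 15, A[0][1] + B[1][1] = 9 + 1 = 10) = 10 (attained at k = 1)
  C[1][0] = min over k of (A[1][0] + B[0][0] = 10 + -5 = 5, A[1][1] + B[1][0] = -5 + -3 = -8) = -8 (attained at k = 1)
  C[1][1] = min over k of (A[1][0] + B[0][1] = 10 + 6 = 16, A[1][1] + B[1][1] = -5 + 1 = -4) = -4 (attained at k = 1)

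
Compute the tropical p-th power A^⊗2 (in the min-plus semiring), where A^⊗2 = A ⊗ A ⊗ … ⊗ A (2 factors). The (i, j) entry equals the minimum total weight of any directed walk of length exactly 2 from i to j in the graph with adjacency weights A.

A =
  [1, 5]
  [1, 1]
A^⊗2 =
  [2, 6]
  [2, 2]

Each entry (A^⊗2)_ij equals the minimum over all length-2 walks i = v_0 → v_1 → … → v_2 = j of Σ_t A[v_t][v_{t+1}]. For example, for (i, j) = (0, 1) we minimise over 2 possible intermediate vertex sequences; the minimum is 6, attained along the walk 0 → 0 → 1.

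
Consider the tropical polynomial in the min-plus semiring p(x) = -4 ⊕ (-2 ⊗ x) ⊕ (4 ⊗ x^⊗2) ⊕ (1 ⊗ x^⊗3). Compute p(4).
p(4) = -4

A tropical monomial a ⊗ x^⊗i evaluates to a + i · x. Evaluating each term at x = 4:
  Term 0 contributes -4 + 0 · 4 = -4
  Term 1 contributes -2 + 1 · 4 = 2
  Term 2 contributes 4 + 2 · 4 = 12
  Term 3 contributes 1 + 3 · 4 = 13
p(4) = ⊕ of these = min[-4, 2, 12, 13] = -4.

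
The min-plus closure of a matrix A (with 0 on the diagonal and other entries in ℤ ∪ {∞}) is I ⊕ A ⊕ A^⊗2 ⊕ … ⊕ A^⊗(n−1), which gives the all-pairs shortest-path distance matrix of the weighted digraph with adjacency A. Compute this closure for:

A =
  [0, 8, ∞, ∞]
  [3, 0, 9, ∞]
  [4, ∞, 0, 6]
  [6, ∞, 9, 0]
Closure =
  [0, 8, 17, 23]
  [3, 0, 9, 15]
  [4, 12, 0, 6]
  [6, 14, 9, 0]

This is the Floyd-Warshall all-pairs shortest-path computation. For each intermediate vertex k = 0, 1, …, 3, update dist[i][j] ← min(dist[i][j], dist[i][k] + dist[k][j]). The final matrix gives, for each (i, j), the minimum total weight of any directed path from i to j (possibly empty when i = j).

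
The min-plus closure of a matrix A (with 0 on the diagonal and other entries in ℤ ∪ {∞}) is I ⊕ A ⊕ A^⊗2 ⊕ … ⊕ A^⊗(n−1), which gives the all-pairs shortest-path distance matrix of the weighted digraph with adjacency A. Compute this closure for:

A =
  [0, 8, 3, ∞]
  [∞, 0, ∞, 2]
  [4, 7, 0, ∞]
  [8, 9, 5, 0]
Closure =
  [0, 8, 3, 10]
  [10, 0, 7, 2]
  [4, 7, 0, 9]
  [8, 9, 5, 0]

This is the Floyd-Warshall all-pairs shortest-path computation. For each intermediate vertex k = 0, 1, …, 3, update dist[i][j] ← min(dist[i][j], dist[i][k] + dist[k][j]). The final matrix gives, for each (i, j), the minimum total weight of any directed path from i to j (possibly empty when i = j).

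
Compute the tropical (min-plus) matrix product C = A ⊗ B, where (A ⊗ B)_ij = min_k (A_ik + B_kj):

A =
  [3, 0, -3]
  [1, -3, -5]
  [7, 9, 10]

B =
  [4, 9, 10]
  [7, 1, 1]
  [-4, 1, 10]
A ⊗ B =
  [-7, -2, 1]
  [-9, -4, -2]
  [6, 10, 10]

Apply the min-plus product entry-by-entry:
  C[0][0] = min over k of (A[0][0] + B[0][0] = 3 + 4 = 7, A[0][1] + B[1][0] = 0 + 7 = 7, A[0][2] + B[2][0] = -3 + -4 = -7) = -7 (attained at k = 2)
  C[0][1] = min over k of (A[0][0] + B[0][1] = 3 + 9 = 12, A[0][1] + B[1][1] = 0 + 1 = 1, A[0][2] + B[2][1] = -3 + 1 = -2) = -2 (attained at k = 2)
  C[0][2] = min over k of (A[0][0] + B[0][2] = 3 + 10 = 13, A[0][1] + B[1][2] = 0 + 1 = 1, A[0][2] + B[2][2] = -3 + 10 = 7) = 1 (attained at k = 1)
  C[1][0] = min over k of (A[1][0] + B[0][0] = 1 + 4 = 5, A[1][1] + B[1][0] = -3 + 7 = 4, A[1][2] + B[2][0] = -5 + -4 = -9) = -9 (attained at k = 2)
  C[1][1] = min over k of (A[1][0] + B[0][1] = 1 + 9 = 10, A[1][1] + B[1][1] = -3 + 1 = -2, A[1][2] + B[2][1] = -5 + 1 = -4) = -4 (attained at k = 2)
  C[1][2] = min over k of (A[1][0] + B[0][2] = 1 + 10 = 11, A[1][1] + B[1][2] = -3 + 1 = -2, A[1][2] + B[2][2] = -5 + 10 = 5) = -2 (attained at k = 1)
  C[2][0] = min over k of (A[2][0] + B[0][0] = 7 + 4 = 11, A[2][1] + B[1][0] = 9 + 7 = 16, A[2][2] + B[2][0] = 10 + -4 = 6) = 6 (attained at k = 2)
  C[2][1] = min over k of (A[2][0] + B[0][1] = 7 + 9 = 16, A[2][1] + B[1][1] = 9 + 1 = 10, A[2][2] + B[2][1] = 10 + 1 = 11) = 10 (attained at k = 1)
  C[2][2] = min over k of (A[2][0] + B[0][2] = 7 + 10 = 17, A[2][1] + B[1][2] = 9 + 1 = 10, A[2][2] + B[2][2] = 10 + 10 = 20) = 10 (attained at k = 1)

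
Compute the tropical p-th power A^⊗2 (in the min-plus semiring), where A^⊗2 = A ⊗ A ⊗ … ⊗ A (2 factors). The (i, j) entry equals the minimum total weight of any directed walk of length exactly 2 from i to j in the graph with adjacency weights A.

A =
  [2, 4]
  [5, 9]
A^⊗2 =
  [4, 6]
  [7, 9]

Each entry (A^⊗2)_ij equals the minimum over all length-2 walks i = v_0 → v_1 → … → v_2 = j of Σ_t A[v_t][v_{t+1}]. For example, for (i, j) = (0, 1) we minimise over 2 possible intermediate vertex sequences; the minimum is 6, attained along the walk 0 → 0 → 1.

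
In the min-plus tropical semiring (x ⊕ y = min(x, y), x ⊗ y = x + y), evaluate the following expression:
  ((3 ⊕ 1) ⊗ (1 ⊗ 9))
((3 ⊕ 1) ⊗ (1 ⊗ 9)) = 11

Expand innermost to outermost. Recall ⊕ takes the minimum of its arguments and ⊗ takes their sum. Working out the expression ((3 ⊕ 1) ⊗ (1 ⊗ 9)) gives 11.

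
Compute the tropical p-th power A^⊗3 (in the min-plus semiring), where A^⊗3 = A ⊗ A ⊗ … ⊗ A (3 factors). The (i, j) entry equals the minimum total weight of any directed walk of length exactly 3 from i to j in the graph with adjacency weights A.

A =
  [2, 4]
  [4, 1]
A^⊗3 =
  [6, 6]
  [6, 3]

Each entry (A^⊗3)_ij equals the minimum over all length-3 walks i = v_0 → v_1 → … → v_3 = j of Σ_t A[v_t][v_{t+1}]. For example, for (i, j) = (0, 1) we minimise over 4 possible intermediate vertex sequences; the minimum is 6, attained along the walk 0 → 1 → 1 → 1.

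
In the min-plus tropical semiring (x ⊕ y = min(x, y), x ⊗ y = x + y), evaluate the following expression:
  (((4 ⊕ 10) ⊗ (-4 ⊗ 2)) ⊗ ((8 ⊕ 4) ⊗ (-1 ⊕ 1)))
(((4 ⊕ 10) ⊗ (-4 ⊗ 2)) ⊗ ((8 ⊕ 4) ⊗ (-1 ⊕ 1))) = 5

Expand innermost to outermost. Recall ⊕ takes the minimum of its arguments and ⊗ takes their sum. Working out the expression (((4 ⊕ 10) ⊗ (-4 ⊗ 2)) ⊗ ((8 ⊕ 4) ⊗ (-1 ⊕ 1))) gives 5.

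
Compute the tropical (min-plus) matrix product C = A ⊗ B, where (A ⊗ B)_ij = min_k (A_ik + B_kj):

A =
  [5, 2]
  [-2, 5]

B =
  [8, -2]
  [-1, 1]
A ⊗ B =
  [1, 3]
  [4, -4]

Apply the min-plus product entry-by-entry:
  C[0][0] = min over k of (A[0][0] + B[0][0] = 5 + 8 = 13, A[0][1] + B[1][0] = 2 + -1 = 1) = 1 (attained at k = 1)
  C[0][1] = min over k of (A[0][0] + B[0][1] = 5 + -2 = 3, A[0][1] + B[1][1] = 2 + 1 = 3) = 3 (attained at k = 0)
  C[1][0] = min over k of (A[1][0] + B[0][0] = -2 + 8 = 6, A[1][1] + B[1][0] = 5 + -1 = 4) = 4 (attained at k = 1)
  C[1][1] = min over k of (A[1][0] + B[0][1] = -2 + -2 = -4, A[1][1] + B[1][1] = 5 + 1 = 6) = -4 (attained at k = 0)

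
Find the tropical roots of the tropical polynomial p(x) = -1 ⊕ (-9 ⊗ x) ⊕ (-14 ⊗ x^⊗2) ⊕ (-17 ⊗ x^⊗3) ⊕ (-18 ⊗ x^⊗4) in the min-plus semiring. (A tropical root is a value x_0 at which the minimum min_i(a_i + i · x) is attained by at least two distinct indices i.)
Roots: {1, 3, 5, 8}

Each tropical root is a break point of the lower envelope of the lines y = a_i + i · x (there are 5 lines, with slopes 0, 1, ..., 4). Only the lines that attain the minimum somewhere contribute to roots; other lines are dominated. Here the surviving (envelope) indices are i = 4, i = 3, i = 2, i = 1, i = 0.
Intersections between consecutive envelope lines give the roots: for adjacent envelope indices i < j the intersection is x = (a_i − a_j) / (j − i). Reading off the sorted break points: {1, 3, 5, 8}.
Verification: at each break x_0, at least two indices attain the minimum of min_i(a_i + i · x_0).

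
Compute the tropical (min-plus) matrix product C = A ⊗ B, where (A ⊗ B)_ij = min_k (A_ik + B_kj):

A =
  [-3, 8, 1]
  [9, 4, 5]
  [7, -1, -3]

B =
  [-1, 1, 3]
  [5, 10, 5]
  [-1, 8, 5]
A ⊗ B =
  [-4, -2, 0]
  [4, 10, 9]
  [-4, 5, 2]

Apply the min-plus product entry-by-entry:
  C[0][0] = min over k of (A[0][0] + B[0][0] = -3 + -1 = -4, A[0][1] + B[1][0] = 8 + 5 = 13, A[0][2] + B[2][0] = 1 + -1 = 0) = -4 (attained at k = 0)
  C[0][1] = min over k of (A[0][0] + B[0][1] = -3 + 1 = -2, A[0][1] + B[1][1] = 8 + 10 = 18, A[0][2] + B[2][1] = 1 + 8 = 9) = -2 (attained at k = 0)
  C[0][2] = min over k of (A[0][0] + B[0][2] = -3 + 3 = 0, A[0][1] + B[1][2] = 8 + 5 = 13, A[0][2] + B[2][2] = 1 + 5 = 6) = 0 (attained at k = 0)
  C[1][0] = min over k of (A[1][0] + B[0][0] = 9 + -1 = 8, A[1][1] + B[1][0] = 4 + 5 = 9, A[1][2] + B[2][0] = 5 + -1 = 4) = 4 (attained at k = 2)
  C[1][1] = min over k of (A[1][0] + B[0][1] = 9 + 1 = 10, A[1][1] + B[1][1] = 4 + 10 = 14, A[1][2] + B[2][1] = 5 + 8 = 13) = 10 (attained at k = 0)
  C[1][2] = min over k of (A[1][0] + B[0][2] = 9 + 3 = 12, A[1][1] + B[1][2] = 4 + 5 = 9, A[1][2] + B[2][2] = 5 + 5 = 10) = 9 (attained at k = 1)
  C[2][0] = min over k of (A[2][0] + B[0][0] = 7 + -1 = 6, A[2][1] + B[1][0] = -1 + 5 = 4, A[2][2] + B[2][0] = -3 + -1 = -4) = -4 (attained at k = 2)
  C[2][1] = min over k of (A[2][0] + B[0][1] = 7 + 1 = 8, A[2][1] + B[1][1] = -1 + 10 = 9, A[2][2] + B[2][1] = -3 + 8 = 5) = 5 (attained at k = 2)
  C[2][2] = min over k of (A[2][0] + B[0][2] = 7 + 3 = 10, A[2][1] + B[1][2] = -1 + 5 = 4, A[2][2] + B[2][2] = -3 + 5 = 2) = 2 (attained at k = 2)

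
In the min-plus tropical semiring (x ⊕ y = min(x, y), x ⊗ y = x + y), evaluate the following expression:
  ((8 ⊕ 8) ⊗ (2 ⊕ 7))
((8 ⊕ 8) ⊗ (2 ⊕ 7)) = 10

Expand innermost to outermost. Recall ⊕ takes the minimum of its arguments and ⊗ takes their sum. Working out the expression ((8 ⊕ 8) ⊗ (2 ⊕ 7)) gives 10.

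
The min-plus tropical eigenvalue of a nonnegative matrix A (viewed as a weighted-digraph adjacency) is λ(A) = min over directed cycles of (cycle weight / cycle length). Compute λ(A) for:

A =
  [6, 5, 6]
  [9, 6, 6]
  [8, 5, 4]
λ(A) = 4

Enumerate directed cycles and compute their means (weight / length). Sample:
  cycle 0 → 0: weight = 6, length = 1, mean = 6/1 ≈ 6.000
  cycle 1 → 1: weight = 6, length = 1, mean = 6/1 ≈ 6.000
  cycle 2 → 2: weight = 4, length = 1, mean = 4/1 ≈ 4.000
  cycle 0 → 1 → 0: weight = 14, length = 2, mean = 14/2 ≈ 7.000
  cycle 0 → 2 → 0: weight = 14, length = 2, mean = 14/2 ≈ 7.000
  cycle 1 → 0 → 1: weight = 14, length = 2, mean = 14/2 ≈ 7.000
Minimum mean = 4.000, attained e.g. along the cycle 2 → 2 with weight 4 and length 1. So λ(A) = 4/1 = 4.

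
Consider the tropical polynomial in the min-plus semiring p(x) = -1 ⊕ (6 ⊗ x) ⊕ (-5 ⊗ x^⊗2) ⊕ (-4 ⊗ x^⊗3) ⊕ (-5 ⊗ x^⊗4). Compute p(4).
p(4) = -1

A tropical monomial a ⊗ x^⊗i evaluates to a + i · x. Evaluating each term at x = 4:
  Term 0 contributes -1 + 0 · 4 = -1
  Term 1 contributes 6 + 1 · 4 = 10
  Term 2 contributes -5 + 2 · 4 = 3
  Term 3 contributes -4 + 3 · 4 = 8
  Term 4 contributes -5 + 4 · 4 = 11
p(4) = ⊕ of these = min[-1, 10, 3, 8, 11] = -1.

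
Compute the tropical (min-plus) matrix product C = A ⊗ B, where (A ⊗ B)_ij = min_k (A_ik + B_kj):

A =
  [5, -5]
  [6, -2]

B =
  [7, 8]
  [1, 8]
A ⊗ B =
  [-4, 3]
  [-1, 6]

Apply the min-plus product entry-by-entry:
  C[0][0] = min over k of (A[0][0] + B[0][0] = 5 + 7 = 12, A[0][1] + B[1][0] = -5 + 1 = -4) = -4 (attained at k = 1)
  C[0][1] = min over k of (A[0][0] + B[0][1] = 5 + 8 = 13, A[0][1] + B[1][1] = -5 + 8 = 3) = 3 (attained at k = 1)
  C[1][0] = min over k of (A[1][0] + B[0][0] = 6 + 7 = 13, A[1][1] + B[1][0] = -2 + 1 = -1) = -1 (attained at k = 1)
  C[1][1] = min over k of (A[1][0] + B[0][1] = 6 + 8 = 14, A[1][1] + B[1][1] = -2 + 8 = 6) = 6 (attained at k = 1)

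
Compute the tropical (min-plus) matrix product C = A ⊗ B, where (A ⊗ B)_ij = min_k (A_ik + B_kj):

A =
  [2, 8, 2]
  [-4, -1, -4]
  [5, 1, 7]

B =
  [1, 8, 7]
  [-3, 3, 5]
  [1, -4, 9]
A ⊗ B =
  [3, -2, 9]
  [-4, -8, 3]
  [-2, 3, 6]

Apply the min-plus product entry-by-entry:
  C[0][0] = min over k of (A[0][0] + B[0][0] = 2 + 1 = 3, A[0][1] + B[1][0] = 8 + -3 = 5, A[0][2] + B[2][0] = 2 + 1 = 3) = 3 (attained at k = 0)
  C[0][1] = min over k of (A[0][0] + B[0][1] = 2 + 8 = 10, A[0][1] + B[1][1] = 8 + 3 = 11, A[0][2] + B[2][1] = 2 + -4 = -2) = -2 (attained at k = 2)
  C[0][2] = min over k of (A[0][0] + B[0][2] = 2 + 7 = 9, A[0][1] + B[1][2] = 8 + 5 = 13, A[0][2] + B[2][2] = 2 + 9 = 11) = 9 (attained at k = 0)
  C[1][0] = min over k of (A[1][0] + B[0][0] = -4 + 1 = -3, A[1][1] + B[1][0] = -1 + -3 = -4, A[1][2] + B[2][0] = -4 + 1 = -3) = -4 (attained at k = 1)
  C[1][1] = min over k of (A[1][0] + B[0][1] = -4 + 8 = 4, A[1][1] + B[1][1] = -1 + 3 = 2, A[1][2] + B[2][1] = -4 + -4 = -8) = -8 (attained at k = 2)
  C[1][2] = min over k of (A[1][0] + B[0][2] = -4 + 7 = 3, A[1][1] + B[1][2] = -1 + 5 = 4, A[1][2] + B[2][2] = -4 + 9 = 5) = 3 (attained at k = 0)
  C[2][0] = min over k of (A[2][0] + B[0][0] = 5 + 1 = 6, A[2][1] + B[1][0] = 1 + -3 = -2, A[2][2] + B[2][0] = 7 + 1 = 8) = -2 (attained at k = 1)
  C[2][1] = min over k of (A[2][0] + B[0][1] = 5 + 8 = 13, A[2][1] + B[1][1] = 1 + 3 = 4, A[2][2] + B[2][1] = 7 + -4 = 3) = 3 (attained at k = 2)
  C[2][2] = min over k of (A[2][0] + B[0][2] = 5 + 7 = 12, A[2][1] + B[1][2] = 1 + 5 = 6, A[2][2] + B[2][2] = 7 + 9 = 16) = 6 (attained at k = 1)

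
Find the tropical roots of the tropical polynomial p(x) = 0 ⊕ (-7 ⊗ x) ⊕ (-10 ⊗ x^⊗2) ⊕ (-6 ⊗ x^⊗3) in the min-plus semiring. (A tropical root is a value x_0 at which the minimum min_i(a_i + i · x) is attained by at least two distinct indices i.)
Roots: {-4, 3, 7}

Each tropical root is a break point of the lower envelope of the lines y = a_i + i · x (there are 4 lines, with slopes 0, 1, ..., 3). Only the lines that attain the minimum somewhere contribute to roots; other lines are dominated. Here the surviving (envelope) indices are i = 3, i = 2, i = 1, i = 0.
Intersections between consecutive envelope lines give the roots: for adjacent envelope indices i < j the intersection is x = (a_i − a_j) / (j − i). Reading off the sorted break points: {-4, 3, 7}.
Verification: at each break x_0, at least two indices attain the minimum of min_i(a_i + i · x_0).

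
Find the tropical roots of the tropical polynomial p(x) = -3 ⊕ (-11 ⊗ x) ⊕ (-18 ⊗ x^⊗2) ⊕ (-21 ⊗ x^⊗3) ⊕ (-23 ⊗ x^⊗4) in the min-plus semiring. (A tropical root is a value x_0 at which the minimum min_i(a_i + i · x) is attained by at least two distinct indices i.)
Roots: {2, 3, 7, 8}

Each tropical root is a break point of the lower envelope of the lines y = a_i + i · x (there are 5 lines, with slopes 0, 1, ..., 4). Only the lines that attain the minimum somewhere contribute to roots; other lines are dominated. Here the surviving (envelope) indices are i = 4, i = 3, i = 2, i = 1, i = 0.
Intersections between consecutive envelope lines give the roots: for adjacent envelope indices i < j the intersection is x = (a_i − a_j) / (j − i). Reading off the sorted break points: {2, 3, 7, 8}.
Verification: at each break x_0, at least two indices attain the minimum of min_i(a_i + i · x_0).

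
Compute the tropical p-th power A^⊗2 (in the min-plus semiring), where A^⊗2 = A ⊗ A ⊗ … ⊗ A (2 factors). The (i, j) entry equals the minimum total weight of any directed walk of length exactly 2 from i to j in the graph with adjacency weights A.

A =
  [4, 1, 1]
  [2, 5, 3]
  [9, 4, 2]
A^⊗2 =
  [3, 5, 3]
  [6, 3, 3]
  [6, 6, 4]

Each entry (A^⊗2)_ij equals the minimum over all length-2 walks i = v_0 → v_1 → … → v_2 = j of Σ_t A[v_t][v_{t+1}]. For example, for (i, j) = (0, 2) we minimise over 3 possible intermediate vertex sequences; the minimum is 3, attained along the walk 0 → 2 → 2.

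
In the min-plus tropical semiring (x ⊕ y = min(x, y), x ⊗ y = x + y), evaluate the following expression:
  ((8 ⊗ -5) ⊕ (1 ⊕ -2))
((8 ⊗ -5) ⊕ (1 ⊕ -2)) = -2

Expand innermost to outermost. Recall ⊕ takes the minimum of its arguments and ⊗ takes their sum. Working out the expression ((8 ⊗ -5) ⊕ (1 ⊕ -2)) gives -2.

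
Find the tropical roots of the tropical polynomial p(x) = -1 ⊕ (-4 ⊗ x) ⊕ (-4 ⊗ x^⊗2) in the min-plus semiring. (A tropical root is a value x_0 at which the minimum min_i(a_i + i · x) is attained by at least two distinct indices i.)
Roots: {0, 3}

Each tropical root is a break point of the lower envelope of the lines y = a_i + i · x (there are 3 lines, with slopes 0, 1, ..., 2). Only the lines that attain the minimum somewhere contribute to roots; other lines are dominated. Here the surviving (envelope) indices are i = 2, i = 1, i = 0.
Intersections between consecutive envelope lines give the roots: for adjacent envelope indices i < j the intersection is x = (a_i − a_j) / (j − i). Reading off the sorted break points: {0, 3}.
Verification: at each break x_0, at least two indices attain the minimum of min_i(a_i + i · x_0).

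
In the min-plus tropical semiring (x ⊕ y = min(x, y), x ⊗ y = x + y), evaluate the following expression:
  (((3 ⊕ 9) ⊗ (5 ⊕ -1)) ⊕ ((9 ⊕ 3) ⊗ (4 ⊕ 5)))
(((3 ⊕ 9) ⊗ (5 ⊕ -1)) ⊕ ((9 ⊕ 3) ⊗ (4 ⊕ 5))) = 2

Expand innermost to outermost. Recall ⊕ takes the minimum of its arguments and ⊗ takes their sum. Working out the expression (((3 ⊕ 9) ⊗ (5 ⊕ -1)) ⊕ ((9 ⊕ 3) ⊗ (4 ⊕ 5))) gives 2.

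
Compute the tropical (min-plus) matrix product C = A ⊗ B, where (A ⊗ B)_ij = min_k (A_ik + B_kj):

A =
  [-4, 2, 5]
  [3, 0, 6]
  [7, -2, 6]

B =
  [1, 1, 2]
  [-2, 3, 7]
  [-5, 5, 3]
A ⊗ B =
  [-3, -3, -2]
  [-2, 3, 5]
  [-4, 1, 5]

Apply the min-plus product entry-by-entry:
  C[0][0] = min over k of (A[0][0] + B[0][0] = -4 + 1 = -3, A[0][1] + B[1][0] = 2 + -2 = 0, A[0][2] + B[2][0] = 5 + -5 = 0) = -3 (attained at k = 0)
  C[0][1] = min over k of (A[0][0] + B[0][1] = -4 + 1 = -3, A[0][1] + B[1][1] = 2 + 3 = 5, A[0][2] + B[2][1] = 5 + 5 = 10) = -3 (attained at k = 0)
  C[0][2] = min over k of (A[0][0] + B[0][2] = -4 + 2 = -2, A[0][1] + B[1][2] = 2 + 7 = 9, A[0][2] + B[2][2] = 5 + 3 = 8) = -2 (attained at k = 0)
  C[1][0] = min over k of (A[1][0] + B[0][0] = 3 + 1 = 4, A[1][1] + B[1][0] = 0 + -2 = -2, A[1][2] + B[2][0] = 6 + -5 = 1) = -2 (attained at k = 1)
  C[1][1] = min over k of (A[1][0] + B[0][1] = 3 + 1 = 4, A[1][1] + B[1][1] = 0 + 3 = 3, A[1][2] + B[2][1] = 6 + 5 = 11) = 3 (attained at k = 1)
  C[1][2] = min over k of (A[1][0] + B[0][2] = 3 + 2 = 5, A[1][1] + B[1][2] = 0 + 7 = 7, A[1][2] + B[2][2] = 6 + 3 = 9) = 5 (attained at k = 0)
  C[2][0] = min over k of (A[2][0] + B[0][0] = 7 + 1 = 8, A[2][1] + B[1][0] = -2 + -2 = -4, A[2][2] + B[2][0] = 6 + -5 = 1) = -4 (attained at k = 1)
  C[2][1] = min over k of (A[2][0] + B[0][1] = 7 + 1 = 8, A[2][1] + B[1][1] = -2 + 3 = 1, A[2][2] + B[2][1] = 6 + 5 = 11) = 1 (attained at k = 1)
  C[2][2] = min over k of (A[2][0] + B[0][2] = 7 + 2 = 9, A[2][1] + B[1][2] = -2 + 7 = 5, A[2][2] + B[2][2] = 6 + 3 = 9) = 5 (attained at k = 1)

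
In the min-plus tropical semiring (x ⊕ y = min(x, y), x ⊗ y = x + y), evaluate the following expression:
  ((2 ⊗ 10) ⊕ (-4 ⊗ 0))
((2 ⊗ 10) ⊕ (-4 ⊗ 0)) = -4

Expand innermost to outermost. Recall ⊕ takes the minimum of its arguments and ⊗ takes their sum. Working out the expression ((2 ⊗ 10) ⊕ (-4 ⊗ 0)) gives -4.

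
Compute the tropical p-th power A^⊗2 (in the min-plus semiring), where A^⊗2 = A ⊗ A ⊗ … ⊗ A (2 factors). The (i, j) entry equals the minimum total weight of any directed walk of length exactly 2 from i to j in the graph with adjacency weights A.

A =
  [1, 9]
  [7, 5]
A^⊗2 =
  [2, 10]
  [8, 10]

Each entry (A^⊗2)_ij equals the minimum over all length-2 walks i = v_0 → v_1 → … → v_2 = j of Σ_t A[v_t][v_{t+1}]. For example, for (i, j) = (0, 1) we minimise over 2 possible intermediate vertex sequences; the minimum is 10, attained along the walk 0 → 0 → 1.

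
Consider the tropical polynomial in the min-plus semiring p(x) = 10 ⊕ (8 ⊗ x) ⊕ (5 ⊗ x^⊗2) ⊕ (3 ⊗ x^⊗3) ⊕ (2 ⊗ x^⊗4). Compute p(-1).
p(-1) = -2

A tropical monomial a ⊗ x^⊗i evaluates to a + i · x. Evaluating each term at x = -1:
  Term 0 contributes 10 + 0 · -1 = 10
  Term 1 contributes 8 + 1 · -1 = 7
  Term 2 contributes 5 + 2 · -1 = 3
  Term 3 contributes 3 + 3 · -1 = 0
  Term 4 contributes 2 + 4 · -1 = -2
p(-1) = ⊕ of these = min[10, 7, 3, 0, -2] = -2.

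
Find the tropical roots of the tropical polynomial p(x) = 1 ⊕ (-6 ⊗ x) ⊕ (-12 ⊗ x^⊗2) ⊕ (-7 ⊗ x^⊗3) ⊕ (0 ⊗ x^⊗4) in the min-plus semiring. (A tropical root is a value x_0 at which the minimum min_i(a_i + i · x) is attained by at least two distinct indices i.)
Roots: {-7, -5, 6, 7}

Each tropical root is a break point of the lower envelope of the lines y = a_i + i · x (there are 5 lines, with slopes 0, 1, ..., 4). Only the lines that attain the minimum somewhere contribute to roots; other lines are dominated. Here the surviving (envelope) indices are i = 4, i = 3, i = 2, i = 1, i = 0.
Intersections between consecutive envelope lines give the roots: for adjacent envelope indices i < j the intersection is x = (a_i − a_j) / (j − i). Reading off the sorted break points: {-7, -5, 6, 7}.
Verification: at each break x_0, at least two indices attain the minimum of min_i(a_i + i · x_0).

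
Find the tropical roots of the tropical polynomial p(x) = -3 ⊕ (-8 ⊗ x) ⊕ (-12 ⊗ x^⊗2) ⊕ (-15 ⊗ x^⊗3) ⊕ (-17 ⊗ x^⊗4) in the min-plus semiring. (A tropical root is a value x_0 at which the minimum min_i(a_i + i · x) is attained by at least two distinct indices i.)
Roots: {2, 3, 4, 5}

Each tropical root is a break point of the lower envelope of the lines y = a_i + i · x (there are 5 lines, with slopes 0, 1, ..., 4). Only the lines that attain the minimum somewhere contribute to roots; other lines are dominated. Here the surviving (envelope) indices are i = 4, i = 3, i = 2, i = 1, i = 0.
Intersections between consecutive envelope lines give the roots: for adjacent envelope indices i < j the intersection is x = (a_i − a_j) / (j − i). Reading off the sorted break points: {2, 3, 4, 5}.
Verification: at each break x_0, at least two indices attain the minimum of min_i(a_i + i · x_0).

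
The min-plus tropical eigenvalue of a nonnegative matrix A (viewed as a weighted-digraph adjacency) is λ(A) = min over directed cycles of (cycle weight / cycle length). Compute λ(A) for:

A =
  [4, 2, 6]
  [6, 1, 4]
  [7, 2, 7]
λ(A) = 1

Enumerate directed cycles and compute their means (weight / length). Sample:
  cycle 0 → 0: weight = 4, length = 1, mean = 4/1 ≈ 4.000
  cycle 1 → 1: weight = 1, length = 1, mean = 1/1 ≈ 1.000
  cycle 2 → 2: weight = 7, length = 1, mean = 7/1 ≈ 7.000
  cycle 0 → 1 → 0: weight = 8, length = 2, mean = 8/2 ≈ 4.000
  cycle 0 → 2 → 0: weight = 13, length = 2, mean = 13/2 ≈ 6.500
  cycle 1 → 0 → 1: weight = 8, length = 2, mean = 8/2 ≈ 4.000
Minimum mean = 1.000, attained e.g. along the cycle 1 → 1 with weight 1 and length 1. So λ(A) = 1/1 = 1.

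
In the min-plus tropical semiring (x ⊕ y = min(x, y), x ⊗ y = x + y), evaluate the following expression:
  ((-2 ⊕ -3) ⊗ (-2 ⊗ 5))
((-2 ⊕ -3) ⊗ (-2 ⊗ 5)) = 0

Expand innermost to outermost. Recall ⊕ takes the minimum of its arguments and ⊗ takes their sum. Working out the expression ((-2 ⊕ -3) ⊗ (-2 ⊗ 5)) gives 0.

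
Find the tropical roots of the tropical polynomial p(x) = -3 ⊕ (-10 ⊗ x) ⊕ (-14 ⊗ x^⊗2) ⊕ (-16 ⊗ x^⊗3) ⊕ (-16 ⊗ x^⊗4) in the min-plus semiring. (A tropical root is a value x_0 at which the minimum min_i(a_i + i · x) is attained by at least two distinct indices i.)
Roots: {0, 2, 4, 7}

Each tropical root is a break point of the lower envelope of the lines y = a_i + i · x (there are 5 lines, with slopes 0, 1, ..., 4). Only the lines that attain the minimum somewhere contribute to roots; other lines are dominated. Here the surviving (envelope) indices are i = 4, i = 3, i = 2, i = 1, i = 0.
Intersections between consecutive envelope lines give the roots: for adjacent envelope indices i < j the intersection is x = (a_i − a_j) / (j − i). Reading off the sorted break points: {0, 2, 4, 7}.
Verification: at each break x_0, at least two indices attain the minimum of min_i(a_i + i · x_0).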